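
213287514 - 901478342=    - 688190828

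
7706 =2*3853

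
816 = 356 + 460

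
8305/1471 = 8305/1471 = 5.65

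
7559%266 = 111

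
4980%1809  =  1362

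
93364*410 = 38279240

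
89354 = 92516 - 3162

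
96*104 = 9984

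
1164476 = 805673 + 358803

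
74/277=74/277 = 0.27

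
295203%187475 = 107728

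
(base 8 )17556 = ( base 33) 7cr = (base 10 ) 8046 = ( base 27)b10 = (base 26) bnc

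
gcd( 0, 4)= 4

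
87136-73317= 13819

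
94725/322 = 94725/322 = 294.18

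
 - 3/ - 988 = 3/988 = 0.00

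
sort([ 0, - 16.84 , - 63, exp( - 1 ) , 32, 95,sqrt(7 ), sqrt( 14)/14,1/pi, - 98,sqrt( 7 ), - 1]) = [ - 98 , - 63 , - 16.84, - 1 , 0,sqrt( 14)/14, 1/pi, exp( - 1), sqrt( 7),  sqrt(7),  32, 95 ]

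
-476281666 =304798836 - 781080502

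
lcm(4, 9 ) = 36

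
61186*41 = 2508626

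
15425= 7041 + 8384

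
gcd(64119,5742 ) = 957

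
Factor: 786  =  2^1*3^1 * 131^1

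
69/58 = 69/58 = 1.19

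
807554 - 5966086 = -5158532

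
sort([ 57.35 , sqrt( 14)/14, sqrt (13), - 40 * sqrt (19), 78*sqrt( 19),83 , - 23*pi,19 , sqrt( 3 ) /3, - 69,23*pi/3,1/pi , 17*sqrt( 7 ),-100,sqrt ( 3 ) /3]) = [ - 40*sqrt( 19 ),-100 ,- 23*pi, - 69, sqrt (14) /14,  1/pi, sqrt(3 )/3, sqrt ( 3 )/3, sqrt(13),  19,23 * pi/3, 17*sqrt(7),57.35, 83 , 78*sqrt( 19)]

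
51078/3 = 17026 = 17026.00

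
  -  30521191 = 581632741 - 612153932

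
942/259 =3 + 165/259=3.64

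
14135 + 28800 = 42935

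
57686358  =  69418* 831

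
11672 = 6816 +4856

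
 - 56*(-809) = 45304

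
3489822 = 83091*42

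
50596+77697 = 128293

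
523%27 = 10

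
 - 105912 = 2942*( - 36 ) 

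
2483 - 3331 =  - 848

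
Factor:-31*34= - 1054  =  - 2^1*17^1*31^1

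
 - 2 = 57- 59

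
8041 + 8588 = 16629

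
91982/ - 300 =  - 45991/150 = -306.61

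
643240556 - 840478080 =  - 197237524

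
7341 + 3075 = 10416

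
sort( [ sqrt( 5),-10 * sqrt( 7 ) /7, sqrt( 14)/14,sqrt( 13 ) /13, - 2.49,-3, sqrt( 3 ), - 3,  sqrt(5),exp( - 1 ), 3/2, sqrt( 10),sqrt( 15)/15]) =[ - 10*sqrt( 7 ) /7, - 3, - 3, - 2.49, sqrt( 15 )/15,sqrt(14)/14, sqrt( 13 ) /13,exp( - 1), 3/2, sqrt( 3) , sqrt( 5),sqrt( 5),sqrt(10) ] 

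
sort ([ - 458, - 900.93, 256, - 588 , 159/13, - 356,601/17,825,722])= [ - 900.93,-588, - 458, - 356,159/13,601/17,256, 722,825] 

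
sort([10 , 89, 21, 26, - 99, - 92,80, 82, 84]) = [- 99, - 92, 10,21, 26, 80,82,84,89]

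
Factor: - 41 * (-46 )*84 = 158424 = 2^3 * 3^1*7^1*23^1 * 41^1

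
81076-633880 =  - 552804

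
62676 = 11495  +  51181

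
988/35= 28 + 8/35 = 28.23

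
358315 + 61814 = 420129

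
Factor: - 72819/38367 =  - 3^1*7^ ( - 2 ) *31^1 =- 93/49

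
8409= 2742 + 5667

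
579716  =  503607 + 76109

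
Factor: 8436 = 2^2*3^1*19^1 * 37^1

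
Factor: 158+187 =345=3^1*5^1 * 23^1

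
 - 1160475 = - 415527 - 744948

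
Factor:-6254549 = -7^1*647^1*1381^1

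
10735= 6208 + 4527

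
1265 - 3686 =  - 2421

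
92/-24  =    -  23/6   =  - 3.83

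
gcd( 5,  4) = 1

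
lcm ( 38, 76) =76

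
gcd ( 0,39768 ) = 39768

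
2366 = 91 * 26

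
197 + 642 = 839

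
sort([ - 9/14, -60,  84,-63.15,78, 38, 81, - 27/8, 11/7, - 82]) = [ - 82, - 63.15 , - 60, - 27/8, - 9/14, 11/7, 38,78,81, 84] 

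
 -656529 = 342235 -998764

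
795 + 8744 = 9539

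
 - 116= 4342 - 4458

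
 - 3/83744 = - 1 + 83741/83744 = -0.00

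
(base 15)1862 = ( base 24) 93b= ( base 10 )5267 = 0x1493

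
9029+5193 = 14222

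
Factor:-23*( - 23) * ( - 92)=  -  48668= - 2^2*23^3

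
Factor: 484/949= 2^2*11^2*13^( - 1 )*73^( - 1)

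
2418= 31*78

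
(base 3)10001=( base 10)82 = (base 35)2c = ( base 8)122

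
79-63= 16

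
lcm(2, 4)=4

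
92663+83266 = 175929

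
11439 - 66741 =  - 55302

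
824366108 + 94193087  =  918559195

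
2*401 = 802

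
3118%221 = 24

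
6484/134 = 3242/67 = 48.39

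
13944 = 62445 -48501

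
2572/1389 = 1 + 1183/1389 = 1.85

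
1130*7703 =8704390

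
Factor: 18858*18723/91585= 353078334/91585 = 2^1*3^2* 5^( - 1) * 7^1*13^(-1)*79^2*449^1*1409^( - 1)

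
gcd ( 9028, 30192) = 148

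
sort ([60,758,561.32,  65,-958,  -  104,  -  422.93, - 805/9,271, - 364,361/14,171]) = [ - 958, - 422.93, - 364,- 104, - 805/9,361/14,  60, 65,171, 271,561.32,758]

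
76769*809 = 62106121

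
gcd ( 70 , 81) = 1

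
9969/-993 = -3323/331 =- 10.04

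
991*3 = 2973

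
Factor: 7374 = 2^1*3^1*1229^1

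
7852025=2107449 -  - 5744576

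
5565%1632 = 669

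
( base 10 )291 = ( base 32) 93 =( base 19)f6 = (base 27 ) al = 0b100100011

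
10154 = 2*5077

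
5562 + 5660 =11222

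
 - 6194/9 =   -  6194/9 = -  688.22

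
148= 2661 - 2513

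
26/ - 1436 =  - 13/718 = - 0.02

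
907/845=907/845=1.07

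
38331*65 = 2491515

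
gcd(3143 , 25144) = 3143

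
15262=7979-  - 7283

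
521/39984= 521/39984 = 0.01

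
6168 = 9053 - 2885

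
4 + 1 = 5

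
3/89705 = 3/89705 = 0.00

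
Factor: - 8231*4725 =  - 38891475 = - 3^3* 5^2*7^1*8231^1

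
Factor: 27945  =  3^5*5^1*23^1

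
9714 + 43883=53597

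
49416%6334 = 5078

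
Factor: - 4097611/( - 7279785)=3^( - 2)*5^( - 1 )*7^1*23^1*31^1 * 821^1*161773^( - 1)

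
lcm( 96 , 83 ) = 7968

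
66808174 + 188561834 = 255370008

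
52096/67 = 52096/67 = 777.55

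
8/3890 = 4/1945 = 0.00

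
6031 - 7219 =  - 1188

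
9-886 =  - 877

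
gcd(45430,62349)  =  7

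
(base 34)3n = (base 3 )11122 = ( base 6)325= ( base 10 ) 125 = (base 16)7D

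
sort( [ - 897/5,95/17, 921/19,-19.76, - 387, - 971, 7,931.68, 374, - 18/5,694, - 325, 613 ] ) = [ - 971, - 387, - 325, -897/5, - 19.76 , - 18/5,95/17, 7,921/19, 374,  613,694, 931.68 ] 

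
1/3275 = 1/3275 = 0.00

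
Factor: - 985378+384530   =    -  600848 =-2^4*17^1*47^2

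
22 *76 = 1672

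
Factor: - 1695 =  - 3^1 * 5^1*113^1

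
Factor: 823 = 823^1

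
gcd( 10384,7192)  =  8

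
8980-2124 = 6856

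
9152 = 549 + 8603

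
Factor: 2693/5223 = 3^( - 1) *1741^( - 1)*2693^1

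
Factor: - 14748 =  - 2^2 * 3^1*1229^1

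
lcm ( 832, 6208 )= 80704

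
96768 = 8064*12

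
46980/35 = 9396/7 =1342.29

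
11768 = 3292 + 8476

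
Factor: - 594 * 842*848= - 2^6*3^3*11^1*53^1*421^1   =  - 424125504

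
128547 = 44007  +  84540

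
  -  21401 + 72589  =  51188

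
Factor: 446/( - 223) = - 2  =  -  2^1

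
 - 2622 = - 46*57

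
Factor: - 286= - 2^1  *  11^1*13^1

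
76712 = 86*892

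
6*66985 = 401910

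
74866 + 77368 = 152234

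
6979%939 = 406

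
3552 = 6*592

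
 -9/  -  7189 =9/7189 = 0.00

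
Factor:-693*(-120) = 83160 = 2^3*3^3*5^1*7^1*11^1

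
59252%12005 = 11232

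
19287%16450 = 2837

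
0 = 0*3542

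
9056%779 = 487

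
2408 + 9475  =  11883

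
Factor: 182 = 2^1*7^1*13^1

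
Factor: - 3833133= - 3^1 * 29^1*44059^1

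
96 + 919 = 1015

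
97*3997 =387709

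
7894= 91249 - 83355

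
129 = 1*129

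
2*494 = 988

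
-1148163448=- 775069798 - 373093650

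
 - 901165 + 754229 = - 146936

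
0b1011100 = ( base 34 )2O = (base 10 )92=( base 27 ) 3b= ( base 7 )161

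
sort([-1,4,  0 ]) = [ - 1 , 0, 4 ] 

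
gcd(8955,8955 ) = 8955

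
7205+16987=24192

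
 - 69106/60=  - 1152 + 7/30 = -  1151.77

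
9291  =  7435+1856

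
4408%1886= 636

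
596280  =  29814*20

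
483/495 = 161/165 = 0.98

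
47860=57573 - 9713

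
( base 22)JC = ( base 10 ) 430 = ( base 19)13c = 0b110101110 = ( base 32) DE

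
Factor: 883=883^1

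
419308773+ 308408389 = 727717162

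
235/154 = 235/154 = 1.53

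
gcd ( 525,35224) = 7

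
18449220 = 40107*460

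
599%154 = 137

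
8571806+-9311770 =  - 739964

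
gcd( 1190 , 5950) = 1190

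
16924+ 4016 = 20940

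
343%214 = 129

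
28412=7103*4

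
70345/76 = 925+ 45/76 = 925.59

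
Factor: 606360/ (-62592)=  - 155/16 = - 2^( - 4)*5^1*31^1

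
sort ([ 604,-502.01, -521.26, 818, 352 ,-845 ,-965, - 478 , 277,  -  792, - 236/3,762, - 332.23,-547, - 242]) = [ - 965,-845, - 792, - 547,-521.26, - 502.01, - 478, - 332.23 ,- 242, - 236/3, 277, 352 , 604 , 762, 818 ] 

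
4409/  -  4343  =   - 2 + 4277/4343 = - 1.02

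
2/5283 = 2/5283 = 0.00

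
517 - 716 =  - 199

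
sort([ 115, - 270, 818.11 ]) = [ - 270, 115,818.11]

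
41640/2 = 20820=20820.00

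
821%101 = 13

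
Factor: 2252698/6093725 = 2^1*5^( - 2)*7^1 * 11^( - 1)*22159^( - 1)*160907^1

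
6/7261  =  6/7261 = 0.00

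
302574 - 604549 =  - 301975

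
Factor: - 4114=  - 2^1*11^2 *17^1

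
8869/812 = 1267/116 = 10.92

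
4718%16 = 14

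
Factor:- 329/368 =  - 2^( - 4)  *7^1*23^(-1 )*47^1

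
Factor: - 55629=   -  3^2*7^1*883^1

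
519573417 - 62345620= 457227797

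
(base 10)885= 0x375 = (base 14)473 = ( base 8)1565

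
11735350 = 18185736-6450386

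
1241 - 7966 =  -6725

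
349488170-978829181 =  - 629341011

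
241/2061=241/2061 = 0.12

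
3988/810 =4 + 374/405  =  4.92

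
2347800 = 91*25800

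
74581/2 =37290 + 1/2 = 37290.50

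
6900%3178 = 544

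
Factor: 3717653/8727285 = 3^ (-1 )*5^(  -  1)*7^(-1 )*47^1 * 83^1* 953^1*83117^(  -  1 )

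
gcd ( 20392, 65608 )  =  8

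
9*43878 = 394902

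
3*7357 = 22071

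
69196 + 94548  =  163744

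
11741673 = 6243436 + 5498237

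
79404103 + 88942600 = 168346703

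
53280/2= 26640 =26640.00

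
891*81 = 72171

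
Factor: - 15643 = - 15643^1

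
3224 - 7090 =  - 3866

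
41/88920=41/88920= 0.00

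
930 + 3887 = 4817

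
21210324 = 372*57017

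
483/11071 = 483/11071 = 0.04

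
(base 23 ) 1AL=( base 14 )3da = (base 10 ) 780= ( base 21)1G3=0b1100001100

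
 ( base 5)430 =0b1110011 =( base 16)73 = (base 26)4B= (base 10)115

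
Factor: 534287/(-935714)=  - 563/986 =- 2^( - 1) * 17^( - 1)*29^( - 1 )*563^1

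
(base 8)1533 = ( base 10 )859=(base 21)1JJ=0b1101011011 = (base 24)1bj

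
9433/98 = 9433/98 = 96.26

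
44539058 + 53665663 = 98204721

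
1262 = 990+272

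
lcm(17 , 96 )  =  1632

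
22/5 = 22/5 = 4.40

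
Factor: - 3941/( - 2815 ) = 7/5 = 5^( - 1)*7^1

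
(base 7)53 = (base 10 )38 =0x26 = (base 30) 18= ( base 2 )100110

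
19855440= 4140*4796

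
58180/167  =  58180/167=348.38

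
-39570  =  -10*3957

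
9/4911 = 3/1637 = 0.00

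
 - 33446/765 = - 44 + 214/765 = -43.72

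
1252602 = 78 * 16059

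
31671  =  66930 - 35259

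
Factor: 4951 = 4951^1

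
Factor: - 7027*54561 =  - 3^1*13^1*1399^1 *7027^1 = -383400147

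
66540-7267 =59273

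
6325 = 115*55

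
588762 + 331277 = 920039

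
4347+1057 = 5404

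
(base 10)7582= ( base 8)16636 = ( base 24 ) d3m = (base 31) 7RI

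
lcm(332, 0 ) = 0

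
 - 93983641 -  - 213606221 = 119622580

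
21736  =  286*76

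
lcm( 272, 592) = 10064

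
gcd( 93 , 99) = 3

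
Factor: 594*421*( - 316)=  - 79023384 = - 2^3*3^3*11^1*79^1*421^1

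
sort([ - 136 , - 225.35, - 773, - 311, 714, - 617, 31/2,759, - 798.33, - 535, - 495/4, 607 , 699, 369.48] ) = [ - 798.33, - 773, - 617, - 535, - 311, - 225.35,-136, - 495/4,31/2,369.48, 607, 699,714, 759 ]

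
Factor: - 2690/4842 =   -  3^( - 2)*5^1   =  - 5/9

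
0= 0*503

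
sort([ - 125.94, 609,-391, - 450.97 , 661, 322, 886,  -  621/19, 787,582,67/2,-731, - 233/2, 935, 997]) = [ - 731 , - 450.97, - 391,-125.94,-233/2,  -  621/19,67/2,322, 582, 609, 661 , 787, 886, 935, 997] 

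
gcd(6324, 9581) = 1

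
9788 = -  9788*( - 1 ) 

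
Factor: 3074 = 2^1 * 29^1*53^1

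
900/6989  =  900/6989 = 0.13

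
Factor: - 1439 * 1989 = -2862171 =-3^2*13^1 *17^1*1439^1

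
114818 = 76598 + 38220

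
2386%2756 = 2386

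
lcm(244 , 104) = 6344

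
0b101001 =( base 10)41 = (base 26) 1f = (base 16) 29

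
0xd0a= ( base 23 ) 673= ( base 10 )3338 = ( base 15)EC8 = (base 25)58d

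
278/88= 139/44= 3.16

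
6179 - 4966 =1213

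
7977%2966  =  2045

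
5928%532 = 76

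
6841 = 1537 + 5304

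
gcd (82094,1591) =1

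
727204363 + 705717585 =1432921948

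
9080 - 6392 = 2688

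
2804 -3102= - 298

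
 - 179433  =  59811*( - 3 )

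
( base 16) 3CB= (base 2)1111001011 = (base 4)33023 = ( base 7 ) 2555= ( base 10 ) 971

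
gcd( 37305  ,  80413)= 829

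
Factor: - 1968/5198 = - 984/2599 = -2^3*3^1 * 23^( - 1 )*41^1*113^( - 1 ) 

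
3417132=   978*3494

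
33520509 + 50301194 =83821703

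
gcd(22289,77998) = 1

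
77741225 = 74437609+3303616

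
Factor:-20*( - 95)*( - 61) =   -  115900 = -  2^2*5^2*19^1*61^1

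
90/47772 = 5/2654 = 0.00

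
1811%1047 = 764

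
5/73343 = 5/73343 = 0.00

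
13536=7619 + 5917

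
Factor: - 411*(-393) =3^2 *131^1*137^1 = 161523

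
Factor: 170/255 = 2^1*3^(-1 ) = 2/3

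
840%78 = 60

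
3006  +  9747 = 12753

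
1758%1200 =558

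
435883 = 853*511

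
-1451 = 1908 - 3359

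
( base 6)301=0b1101101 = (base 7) 214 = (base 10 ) 109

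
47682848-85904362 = -38221514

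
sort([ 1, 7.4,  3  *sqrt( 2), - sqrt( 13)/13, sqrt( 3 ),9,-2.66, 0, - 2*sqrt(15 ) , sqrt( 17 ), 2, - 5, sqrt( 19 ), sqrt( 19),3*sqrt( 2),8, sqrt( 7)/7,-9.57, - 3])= [ - 9.57, - 2*sqrt( 15), - 5, - 3, - 2.66, - sqrt(13 ) /13,0,  sqrt( 7)/7,  1, sqrt(3), 2,  sqrt( 17), 3*sqrt( 2), 3*sqrt( 2),  sqrt ( 19) , sqrt( 19),7.4,  8, 9]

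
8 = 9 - 1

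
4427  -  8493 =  - 4066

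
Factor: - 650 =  - 2^1*5^2*13^1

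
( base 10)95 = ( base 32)2v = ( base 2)1011111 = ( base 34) 2R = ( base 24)3N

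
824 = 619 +205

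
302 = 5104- 4802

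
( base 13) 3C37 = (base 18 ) 18d7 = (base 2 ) 10000111011001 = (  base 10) 8665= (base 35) 72K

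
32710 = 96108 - 63398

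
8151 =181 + 7970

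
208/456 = 26/57 = 0.46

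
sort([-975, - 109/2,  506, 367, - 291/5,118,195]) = [ - 975,-291/5, - 109/2,118,195,367, 506]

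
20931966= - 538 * ( - 38907) 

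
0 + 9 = 9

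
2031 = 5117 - 3086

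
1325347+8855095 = 10180442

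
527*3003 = 1582581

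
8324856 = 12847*648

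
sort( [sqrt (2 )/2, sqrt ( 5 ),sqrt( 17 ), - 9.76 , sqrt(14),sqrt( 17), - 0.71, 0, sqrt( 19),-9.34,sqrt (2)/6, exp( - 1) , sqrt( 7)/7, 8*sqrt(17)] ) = [ - 9.76, - 9.34, - 0.71, 0 , sqrt(  2)/6,  exp( - 1),  sqrt (7)/7, sqrt( 2)/2,sqrt( 5 ),  sqrt( 14), sqrt(17),sqrt(17),  sqrt(19), 8* sqrt( 17) ] 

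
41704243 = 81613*511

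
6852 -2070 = 4782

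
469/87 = 5 + 34/87 = 5.39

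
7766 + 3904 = 11670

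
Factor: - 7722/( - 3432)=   2^( - 2)*3^2 =9/4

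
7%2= 1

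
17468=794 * 22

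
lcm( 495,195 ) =6435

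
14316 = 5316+9000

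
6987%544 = 459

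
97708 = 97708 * 1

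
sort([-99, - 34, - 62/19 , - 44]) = [ - 99 ,-44,-34,-62/19 ] 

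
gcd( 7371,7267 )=13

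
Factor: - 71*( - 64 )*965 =4384960 = 2^6*5^1*71^1 * 193^1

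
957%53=3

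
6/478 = 3/239= 0.01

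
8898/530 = 4449/265= 16.79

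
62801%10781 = 8896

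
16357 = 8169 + 8188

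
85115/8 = 10639+ 3/8 = 10639.38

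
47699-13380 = 34319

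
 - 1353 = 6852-8205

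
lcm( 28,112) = 112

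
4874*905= 4410970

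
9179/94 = 9179/94 = 97.65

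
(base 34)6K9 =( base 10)7625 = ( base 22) FGD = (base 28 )9K9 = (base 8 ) 16711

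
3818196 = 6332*603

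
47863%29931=17932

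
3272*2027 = 6632344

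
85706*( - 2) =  - 171412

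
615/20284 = 615/20284 = 0.03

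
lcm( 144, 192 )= 576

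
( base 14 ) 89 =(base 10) 121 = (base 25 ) 4l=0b1111001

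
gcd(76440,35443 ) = 1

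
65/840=13/168 = 0.08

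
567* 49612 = 28130004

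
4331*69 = 298839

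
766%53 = 24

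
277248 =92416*3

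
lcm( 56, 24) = 168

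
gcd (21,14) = 7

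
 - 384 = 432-816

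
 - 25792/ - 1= 25792/1 = 25792.00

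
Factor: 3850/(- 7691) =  - 2^1*5^2*7^1*11^1  *  7691^( - 1 ) 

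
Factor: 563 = 563^1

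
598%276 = 46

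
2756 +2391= 5147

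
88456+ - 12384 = 76072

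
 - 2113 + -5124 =-7237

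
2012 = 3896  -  1884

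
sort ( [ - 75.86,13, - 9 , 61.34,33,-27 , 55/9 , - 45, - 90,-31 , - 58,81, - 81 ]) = [ - 90, - 81, - 75.86, - 58, - 45, - 31,-27 ,-9, 55/9 , 13 , 33, 61.34, 81] 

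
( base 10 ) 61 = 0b111101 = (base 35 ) 1q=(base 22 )2H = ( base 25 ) 2B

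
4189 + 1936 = 6125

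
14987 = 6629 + 8358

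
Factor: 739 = 739^1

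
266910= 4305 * 62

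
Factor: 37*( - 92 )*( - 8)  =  27232 = 2^5*23^1*37^1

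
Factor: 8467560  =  2^3 * 3^2*5^1 * 43^1*547^1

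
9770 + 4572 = 14342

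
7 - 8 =-1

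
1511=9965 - 8454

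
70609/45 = 1569 + 4/45  =  1569.09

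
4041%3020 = 1021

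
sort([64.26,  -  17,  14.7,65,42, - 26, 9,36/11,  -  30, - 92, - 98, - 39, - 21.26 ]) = [ - 98, - 92, - 39, - 30, - 26, - 21.26 , - 17,36/11,9,14.7, 42, 64.26,65 ]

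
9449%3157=3135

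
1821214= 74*24611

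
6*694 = 4164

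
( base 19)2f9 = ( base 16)3F8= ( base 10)1016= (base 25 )1fg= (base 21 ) 268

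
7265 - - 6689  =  13954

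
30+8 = 38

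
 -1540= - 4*385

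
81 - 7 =74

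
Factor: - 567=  - 3^4*7^1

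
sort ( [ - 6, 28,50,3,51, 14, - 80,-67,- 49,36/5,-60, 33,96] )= [  -  80,-67,  -  60, - 49, - 6,  3,36/5,  14,28,  33, 50,51,96]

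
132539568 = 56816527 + 75723041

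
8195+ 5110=13305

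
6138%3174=2964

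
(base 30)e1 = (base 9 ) 517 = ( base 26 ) g5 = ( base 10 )421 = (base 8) 645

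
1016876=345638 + 671238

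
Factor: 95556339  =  3^2*19^2*29411^1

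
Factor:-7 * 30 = -2^1*3^1*5^1*7^1 = -  210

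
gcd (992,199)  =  1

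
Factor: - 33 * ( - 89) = 3^1*11^1 * 89^1=2937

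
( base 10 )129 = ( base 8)201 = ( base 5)1004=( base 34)3r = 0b10000001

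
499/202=2 + 95/202   =  2.47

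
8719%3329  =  2061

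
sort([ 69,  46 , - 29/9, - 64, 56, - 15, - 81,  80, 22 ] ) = [ - 81 , - 64, - 15, - 29/9, 22, 46, 56, 69, 80 ] 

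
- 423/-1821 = 141/607 = 0.23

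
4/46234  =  2/23117 = 0.00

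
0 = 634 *0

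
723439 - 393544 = 329895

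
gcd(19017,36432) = 9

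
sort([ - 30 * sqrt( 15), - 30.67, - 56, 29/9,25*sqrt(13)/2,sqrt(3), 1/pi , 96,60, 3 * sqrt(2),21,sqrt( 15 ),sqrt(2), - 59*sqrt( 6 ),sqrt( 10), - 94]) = [ - 59 * sqrt( 6), - 30 *sqrt( 15 ), - 94, - 56, - 30.67,1/pi,sqrt( 2),sqrt(3),sqrt( 10), 29/9, sqrt ( 15),3*sqrt ( 2),21,25*sqrt (13 )/2,60,96 ]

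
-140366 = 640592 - 780958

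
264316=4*66079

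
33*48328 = 1594824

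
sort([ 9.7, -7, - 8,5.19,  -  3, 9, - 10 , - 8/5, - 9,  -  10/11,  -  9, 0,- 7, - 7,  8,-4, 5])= [ - 10, -9 ,- 9,  -  8, - 7, - 7, - 7, - 4,-3,-8/5, - 10/11 , 0, 5, 5.19,8 , 9, 9.7]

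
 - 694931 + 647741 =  - 47190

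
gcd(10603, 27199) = 461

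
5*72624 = 363120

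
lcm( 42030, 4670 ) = 42030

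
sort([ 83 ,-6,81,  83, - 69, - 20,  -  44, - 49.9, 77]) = [-69, - 49.9,-44,-20, - 6, 77,81,83,83 ]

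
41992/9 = 4665 + 7/9  =  4665.78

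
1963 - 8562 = - 6599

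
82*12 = 984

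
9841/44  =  223 +29/44= 223.66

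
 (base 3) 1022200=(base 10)963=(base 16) 3C3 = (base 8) 1703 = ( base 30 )123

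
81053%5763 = 371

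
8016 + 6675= 14691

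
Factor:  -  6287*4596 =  - 28895052 =-2^2*3^1*383^1 * 6287^1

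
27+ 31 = 58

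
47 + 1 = 48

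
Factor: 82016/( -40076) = - 88/43  =  -2^3 * 11^1*43^( - 1)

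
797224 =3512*227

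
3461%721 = 577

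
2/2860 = 1/1430 = 0.00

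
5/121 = 5/121 =0.04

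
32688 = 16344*2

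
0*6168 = 0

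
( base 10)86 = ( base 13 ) 68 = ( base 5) 321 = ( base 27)35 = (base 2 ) 1010110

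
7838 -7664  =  174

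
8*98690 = 789520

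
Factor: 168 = 2^3*3^1*7^1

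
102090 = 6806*15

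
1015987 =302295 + 713692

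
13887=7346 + 6541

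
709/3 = 236 + 1/3 = 236.33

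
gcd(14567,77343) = 7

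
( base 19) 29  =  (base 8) 57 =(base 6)115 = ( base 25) 1m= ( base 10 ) 47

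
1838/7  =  262 + 4/7 = 262.57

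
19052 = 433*44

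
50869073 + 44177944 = 95047017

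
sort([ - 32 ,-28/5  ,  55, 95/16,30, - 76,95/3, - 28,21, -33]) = [ - 76, - 33, - 32,  -  28, - 28/5,95/16,21,30,95/3,55]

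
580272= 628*924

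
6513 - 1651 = 4862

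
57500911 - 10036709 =47464202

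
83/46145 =83/46145 = 0.00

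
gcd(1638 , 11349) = 117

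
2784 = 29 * 96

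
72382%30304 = 11774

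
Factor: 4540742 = 2^1*1091^1*2081^1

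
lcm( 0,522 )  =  0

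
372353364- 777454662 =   -  405101298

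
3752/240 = 469/30=   15.63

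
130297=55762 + 74535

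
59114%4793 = 1598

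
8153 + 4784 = 12937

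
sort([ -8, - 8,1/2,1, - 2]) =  [ - 8, - 8, - 2, 1/2 , 1] 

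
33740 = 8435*4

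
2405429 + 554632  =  2960061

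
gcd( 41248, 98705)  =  1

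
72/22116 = 6/1843 = 0.00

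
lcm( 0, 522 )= 0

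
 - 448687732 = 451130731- 899818463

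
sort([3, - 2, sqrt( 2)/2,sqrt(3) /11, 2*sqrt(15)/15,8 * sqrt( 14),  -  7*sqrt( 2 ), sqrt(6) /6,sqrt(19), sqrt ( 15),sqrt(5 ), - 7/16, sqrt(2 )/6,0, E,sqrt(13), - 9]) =[ - 7 *sqrt(2 ),  -  9, - 2, - 7/16, 0, sqrt(3) /11, sqrt( 2)/6, sqrt(6)/6, 2*sqrt(15)/15, sqrt(2)/2,sqrt(5), E, 3, sqrt(13 ), sqrt(15 ), sqrt( 19), 8*sqrt(14 ) ]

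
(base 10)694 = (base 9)851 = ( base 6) 3114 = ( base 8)1266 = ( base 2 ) 1010110110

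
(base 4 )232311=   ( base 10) 2997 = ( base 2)101110110101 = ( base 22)645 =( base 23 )5f7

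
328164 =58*5658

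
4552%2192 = 168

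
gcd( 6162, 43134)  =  6162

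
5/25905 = 1/5181 =0.00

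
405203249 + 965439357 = 1370642606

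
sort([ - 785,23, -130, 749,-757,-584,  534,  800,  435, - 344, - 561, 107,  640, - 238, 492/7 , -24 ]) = [ - 785, - 757 , - 584 , - 561, - 344, - 238, - 130, - 24, 23,492/7 , 107, 435,  534,640,  749,  800]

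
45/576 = 5/64 =0.08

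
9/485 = 9/485=0.02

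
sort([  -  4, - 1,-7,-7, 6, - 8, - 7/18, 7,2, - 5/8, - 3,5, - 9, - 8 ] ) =[  -  9, - 8, - 8, - 7, - 7, - 4,-3, - 1, - 5/8, - 7/18,2,5,6,7 ]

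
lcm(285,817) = 12255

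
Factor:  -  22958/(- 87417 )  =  26/99 =2^1*3^( - 2)*11^( - 1 )*13^1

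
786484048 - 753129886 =33354162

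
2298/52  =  44 + 5/26  =  44.19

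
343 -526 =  - 183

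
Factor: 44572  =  2^2*11^1*1013^1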